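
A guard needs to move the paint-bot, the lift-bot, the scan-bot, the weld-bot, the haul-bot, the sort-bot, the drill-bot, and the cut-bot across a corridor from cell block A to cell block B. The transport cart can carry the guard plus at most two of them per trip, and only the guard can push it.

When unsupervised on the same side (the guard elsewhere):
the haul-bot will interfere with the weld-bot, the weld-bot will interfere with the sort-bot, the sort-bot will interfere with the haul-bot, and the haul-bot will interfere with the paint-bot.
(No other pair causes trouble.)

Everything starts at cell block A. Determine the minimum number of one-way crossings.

13

Counting alone: the guard can take at most 2 across per trip to cell block B, so moving all 8 needs at least 4 loaded trips out, with a return between consecutive ones — at least 7 crossings.
The safety rule pushes this higher. Following every safe sequence of crossings, the most of the 8 that can be at cell block B as the transport cart arrives there on crossings 7, 9, 11 is 5, 6, 7 respectively — never all 8.
So no plan with fewer than 13 crossings exists, and this one achieves 13:
1. Guard goes to cell block B with the haul-bot and the weld-bot.  [cell block A: the cut-bot, the drill-bot, the lift-bot, the paint-bot, the scan-bot, the sort-bot | cell block B: the haul-bot, the weld-bot]
2. Guard goes back to cell block A with the weld-bot.  [cell block A: the cut-bot, the drill-bot, the lift-bot, the paint-bot, the scan-bot, the sort-bot, the weld-bot | cell block B: the haul-bot]
3. Guard goes to cell block B with the paint-bot and the weld-bot.  [cell block A: the cut-bot, the drill-bot, the lift-bot, the scan-bot, the sort-bot | cell block B: the haul-bot, the paint-bot, the weld-bot]
4. Guard goes back to cell block A with the haul-bot.  [cell block A: the cut-bot, the drill-bot, the haul-bot, the lift-bot, the scan-bot, the sort-bot | cell block B: the paint-bot, the weld-bot]
5. Guard goes to cell block B with the haul-bot and the lift-bot.  [cell block A: the cut-bot, the drill-bot, the scan-bot, the sort-bot | cell block B: the haul-bot, the lift-bot, the paint-bot, the weld-bot]
6. Guard goes back to cell block A with the haul-bot.  [cell block A: the cut-bot, the drill-bot, the haul-bot, the scan-bot, the sort-bot | cell block B: the lift-bot, the paint-bot, the weld-bot]
7. Guard goes to cell block B with the haul-bot and the scan-bot.  [cell block A: the cut-bot, the drill-bot, the sort-bot | cell block B: the haul-bot, the lift-bot, the paint-bot, the scan-bot, the weld-bot]
8. Guard goes back to cell block A with the haul-bot.  [cell block A: the cut-bot, the drill-bot, the haul-bot, the sort-bot | cell block B: the lift-bot, the paint-bot, the scan-bot, the weld-bot]
9. Guard goes to cell block B with the drill-bot and the haul-bot.  [cell block A: the cut-bot, the sort-bot | cell block B: the drill-bot, the haul-bot, the lift-bot, the paint-bot, the scan-bot, the weld-bot]
10. Guard goes back to cell block A with the haul-bot.  [cell block A: the cut-bot, the haul-bot, the sort-bot | cell block B: the drill-bot, the lift-bot, the paint-bot, the scan-bot, the weld-bot]
11. Guard goes to cell block B with the cut-bot and the haul-bot.  [cell block A: the sort-bot | cell block B: the cut-bot, the drill-bot, the haul-bot, the lift-bot, the paint-bot, the scan-bot, the weld-bot]
12. Guard goes back to cell block A with the haul-bot.  [cell block A: the haul-bot, the sort-bot | cell block B: the cut-bot, the drill-bot, the lift-bot, the paint-bot, the scan-bot, the weld-bot]
13. Guard goes to cell block B with the haul-bot and the sort-bot.  [cell block A: — | cell block B: the cut-bot, the drill-bot, the haul-bot, the lift-bot, the paint-bot, the scan-bot, the sort-bot, the weld-bot]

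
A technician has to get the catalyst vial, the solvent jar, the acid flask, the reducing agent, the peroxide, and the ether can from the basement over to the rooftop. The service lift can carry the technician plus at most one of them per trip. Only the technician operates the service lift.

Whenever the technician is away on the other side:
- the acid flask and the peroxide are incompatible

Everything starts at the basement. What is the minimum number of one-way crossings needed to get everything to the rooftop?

Counting alone: the technician can take at most 1 across per trip to the rooftop, so moving all 6 needs at least 6 loaded trips out, with a return between consecutive ones — at least 11 crossings.
The plan below uses exactly 11 crossings, so it is optimal:
1. Technician goes to the rooftop with the acid flask.
2. Technician goes back to the basement alone.
3. Technician goes to the rooftop with the catalyst vial.
4. Technician goes back to the basement alone.
5. Technician goes to the rooftop with the solvent jar.
6. Technician goes back to the basement alone.
7. Technician goes to the rooftop with the reducing agent.
8. Technician goes back to the basement alone.
9. Technician goes to the rooftop with the ether can.
10. Technician goes back to the basement alone.
11. Technician goes to the rooftop with the peroxide.

11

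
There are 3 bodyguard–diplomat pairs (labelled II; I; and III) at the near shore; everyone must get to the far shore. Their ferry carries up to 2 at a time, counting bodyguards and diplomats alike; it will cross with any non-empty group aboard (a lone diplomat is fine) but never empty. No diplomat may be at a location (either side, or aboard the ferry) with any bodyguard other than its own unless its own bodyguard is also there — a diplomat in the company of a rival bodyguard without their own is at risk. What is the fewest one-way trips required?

Counting alone: each trip to the far shore takes at most 2 across and each return brings at least 1 back, so after t trips out (and t−1 returns) at most 2t − (t−1) of the 6 are across; that first reaches 6 at t = 5, so at least 9 crossings are needed.
The safety rule pushes this higher. Following every safe sequence of crossings, the most of the 6 that can be at the far shore as the ferry arrives there on crossing 9 is 5 — never all 6.
So no plan with fewer than 11 crossings exists, and this one achieves 11:
1. bodyguard II and diplomat II cross → the far shore.
2. bodyguard II crosses ← the near shore.
3. diplomat I and diplomat III cross → the far shore.
4. diplomat II crosses ← the near shore.
5. bodyguard I and bodyguard III cross → the far shore.
6. bodyguard I and diplomat I cross ← the near shore.
7. bodyguard I and bodyguard II cross → the far shore.
8. diplomat III crosses ← the near shore.
9. diplomat I and diplomat II cross → the far shore.
10. bodyguard III crosses ← the near shore.
11. bodyguard III and diplomat III cross → the far shore.

11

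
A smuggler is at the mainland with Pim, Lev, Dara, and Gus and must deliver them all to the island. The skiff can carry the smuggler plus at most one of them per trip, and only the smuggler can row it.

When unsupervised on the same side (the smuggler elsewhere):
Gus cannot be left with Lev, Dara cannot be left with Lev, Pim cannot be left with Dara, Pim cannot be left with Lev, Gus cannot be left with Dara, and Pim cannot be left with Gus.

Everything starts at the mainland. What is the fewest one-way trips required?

Whatever the first load, the items left behind include a forbidden pair without the smuggler. No opening move is safe, so no plan exists.

impossible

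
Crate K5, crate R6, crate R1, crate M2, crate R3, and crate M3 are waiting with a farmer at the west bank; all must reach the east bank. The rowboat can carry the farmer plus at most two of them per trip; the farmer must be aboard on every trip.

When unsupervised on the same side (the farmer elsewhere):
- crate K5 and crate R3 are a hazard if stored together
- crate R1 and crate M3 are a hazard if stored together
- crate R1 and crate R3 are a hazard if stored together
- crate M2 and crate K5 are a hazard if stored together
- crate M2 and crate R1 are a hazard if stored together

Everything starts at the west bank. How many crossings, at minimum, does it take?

7

Counting alone: the farmer can take at most 2 across per trip to the east bank, so moving all 6 needs at least 3 loaded trips out, with a return between consecutive ones — at least 5 crossings.
The safety rule pushes this higher. Following every safe sequence of crossings, the most of the 6 that can be at the east bank as the rowboat arrives there on crossing 5 is 5 — never all 6.
So no plan with fewer than 7 crossings exists, and this one achieves 7:
1. Farmer goes to the east bank with crate K5 and crate R1.
2. Farmer goes back to the west bank alone.
3. Farmer goes to the east bank with crate M2 and crate R6.
4. Farmer goes back to the west bank with crate K5 and crate R1.
5. Farmer goes to the east bank with crate M3 and crate R3.
6. Farmer goes back to the west bank alone.
7. Farmer goes to the east bank with crate K5 and crate R1.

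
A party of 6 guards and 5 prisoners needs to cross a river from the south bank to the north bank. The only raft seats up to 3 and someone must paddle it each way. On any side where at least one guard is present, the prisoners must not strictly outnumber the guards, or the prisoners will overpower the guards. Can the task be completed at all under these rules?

1. 3 prisoners → the north bank.  (the south bank: 6G 2P; the north bank: 0G 3P)
2. 1 prisoner ← the south bank.  (the south bank: 6G 3P; the north bank: 0G 2P)
3. 3 guards → the north bank.  (the south bank: 3G 3P; the north bank: 3G 2P)
4. 1 guard ← the south bank.  (the south bank: 4G 3P; the north bank: 2G 2P)
5. 2 guards and 1 prisoner → the north bank.  (the south bank: 2G 2P; the north bank: 4G 3P)
6. 1 guard ← the south bank.  (the south bank: 3G 2P; the north bank: 3G 3P)
7. 2 guards and 1 prisoner → the north bank.  (the south bank: 1G 1P; the north bank: 5G 4P)
8. 1 guard ← the south bank.  (the south bank: 2G 1P; the north bank: 4G 4P)
9. 2 guards and 1 prisoner → the north bank.  (the south bank: 0G 0P; the north bank: 6G 5P)

Yes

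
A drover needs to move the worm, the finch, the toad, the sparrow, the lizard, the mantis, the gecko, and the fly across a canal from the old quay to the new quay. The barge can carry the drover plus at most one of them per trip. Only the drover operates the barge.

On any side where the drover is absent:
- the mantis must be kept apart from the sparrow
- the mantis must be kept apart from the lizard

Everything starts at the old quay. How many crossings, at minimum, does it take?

Counting alone: the drover can take at most 1 across per trip to the new quay, so moving all 8 needs at least 8 loaded trips out, with a return between consecutive ones — at least 15 crossings.
The safety rule pushes this higher. Following every safe sequence of crossings, the most of the 8 that can be at the new quay as the barge arrives there on crossing 15 is 7 — never all 8.
So no plan with fewer than 17 crossings exists, and this one achieves 17:
1. Drover goes to the new quay with the mantis.  [the old quay: the finch, the fly, the gecko, the lizard, the sparrow, the toad, the worm | the new quay: the mantis]
2. Drover goes back to the old quay alone.  [the old quay: the finch, the fly, the gecko, the lizard, the sparrow, the toad, the worm | the new quay: the mantis]
3. Drover goes to the new quay with the worm.  [the old quay: the finch, the fly, the gecko, the lizard, the sparrow, the toad | the new quay: the mantis, the worm]
4. Drover goes back to the old quay alone.  [the old quay: the finch, the fly, the gecko, the lizard, the sparrow, the toad | the new quay: the mantis, the worm]
5. Drover goes to the new quay with the finch.  [the old quay: the fly, the gecko, the lizard, the sparrow, the toad | the new quay: the finch, the mantis, the worm]
6. Drover goes back to the old quay alone.  [the old quay: the fly, the gecko, the lizard, the sparrow, the toad | the new quay: the finch, the mantis, the worm]
7. Drover goes to the new quay with the toad.  [the old quay: the fly, the gecko, the lizard, the sparrow | the new quay: the finch, the mantis, the toad, the worm]
8. Drover goes back to the old quay alone.  [the old quay: the fly, the gecko, the lizard, the sparrow | the new quay: the finch, the mantis, the toad, the worm]
9. Drover goes to the new quay with the sparrow.  [the old quay: the fly, the gecko, the lizard | the new quay: the finch, the mantis, the sparrow, the toad, the worm]
10. Drover goes back to the old quay with the mantis.  [the old quay: the fly, the gecko, the lizard, the mantis | the new quay: the finch, the sparrow, the toad, the worm]
11. Drover goes to the new quay with the lizard.  [the old quay: the fly, the gecko, the mantis | the new quay: the finch, the lizard, the sparrow, the toad, the worm]
12. Drover goes back to the old quay alone.  [the old quay: the fly, the gecko, the mantis | the new quay: the finch, the lizard, the sparrow, the toad, the worm]
13. Drover goes to the new quay with the gecko.  [the old quay: the fly, the mantis | the new quay: the finch, the gecko, the lizard, the sparrow, the toad, the worm]
14. Drover goes back to the old quay alone.  [the old quay: the fly, the mantis | the new quay: the finch, the gecko, the lizard, the sparrow, the toad, the worm]
15. Drover goes to the new quay with the fly.  [the old quay: the mantis | the new quay: the finch, the fly, the gecko, the lizard, the sparrow, the toad, the worm]
16. Drover goes back to the old quay alone.  [the old quay: the mantis | the new quay: the finch, the fly, the gecko, the lizard, the sparrow, the toad, the worm]
17. Drover goes to the new quay with the mantis.  [the old quay: — | the new quay: the finch, the fly, the gecko, the lizard, the mantis, the sparrow, the toad, the worm]

17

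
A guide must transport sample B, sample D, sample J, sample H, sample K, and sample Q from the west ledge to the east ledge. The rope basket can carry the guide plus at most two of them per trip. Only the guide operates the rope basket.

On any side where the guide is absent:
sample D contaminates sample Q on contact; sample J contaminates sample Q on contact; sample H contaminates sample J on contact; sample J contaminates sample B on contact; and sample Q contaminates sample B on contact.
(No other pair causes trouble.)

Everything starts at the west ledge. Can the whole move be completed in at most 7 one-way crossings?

Counting alone: the guide can take at most 2 across per trip to the east ledge, so moving all 6 needs at least 3 loaded trips out, with a return between consecutive ones — at least 5 crossings.
The safety rule pushes this higher. Following every safe sequence of crossings, the most of the 6 that can be at the east ledge as the rope basket arrives there on crossings 5, 7 is 4, 5 respectively — never all 6.
So the move cannot be finished within 7 crossings. (The shortest complete plan takes 9:)
1. Guide goes to the east ledge with sample J and sample Q.
2. Guide goes back to the west ledge with sample J.
3. Guide goes to the east ledge with sample B and sample H.
4. Guide goes back to the west ledge with sample B.
5. Guide goes to the east ledge with sample B and sample D.
6. Guide goes back to the west ledge with sample Q.
7. Guide goes to the east ledge with sample J and sample K.
8. Guide goes back to the west ledge with sample J.
9. Guide goes to the east ledge with sample J and sample Q.

No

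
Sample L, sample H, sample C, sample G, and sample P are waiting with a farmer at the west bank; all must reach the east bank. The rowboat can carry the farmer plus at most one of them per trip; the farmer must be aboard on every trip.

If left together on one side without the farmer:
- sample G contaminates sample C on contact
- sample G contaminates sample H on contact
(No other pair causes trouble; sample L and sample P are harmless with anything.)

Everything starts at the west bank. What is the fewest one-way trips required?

11

Counting alone: the farmer can take at most 1 across per trip to the east bank, so moving all 5 needs at least 5 loaded trips out, with a return between consecutive ones — at least 9 crossings.
The safety rule pushes this higher. Following every safe sequence of crossings, the most of the 5 that can be at the east bank as the rowboat arrives there on crossing 9 is 4 — never all 5.
So no plan with fewer than 11 crossings exists, and this one achieves 11:
1. Farmer goes to the east bank with sample G.  [the west bank: sample C, sample H, sample L, sample P | the east bank: sample G]
2. Farmer goes back to the west bank alone.  [the west bank: sample C, sample H, sample L, sample P | the east bank: sample G]
3. Farmer goes to the east bank with sample L.  [the west bank: sample C, sample H, sample P | the east bank: sample G, sample L]
4. Farmer goes back to the west bank alone.  [the west bank: sample C, sample H, sample P | the east bank: sample G, sample L]
5. Farmer goes to the east bank with sample H.  [the west bank: sample C, sample P | the east bank: sample G, sample H, sample L]
6. Farmer goes back to the west bank with sample G.  [the west bank: sample C, sample G, sample P | the east bank: sample H, sample L]
7. Farmer goes to the east bank with sample C.  [the west bank: sample G, sample P | the east bank: sample C, sample H, sample L]
8. Farmer goes back to the west bank alone.  [the west bank: sample G, sample P | the east bank: sample C, sample H, sample L]
9. Farmer goes to the east bank with sample P.  [the west bank: sample G | the east bank: sample C, sample H, sample L, sample P]
10. Farmer goes back to the west bank alone.  [the west bank: sample G | the east bank: sample C, sample H, sample L, sample P]
11. Farmer goes to the east bank with sample G.  [the west bank: — | the east bank: sample C, sample G, sample H, sample L, sample P]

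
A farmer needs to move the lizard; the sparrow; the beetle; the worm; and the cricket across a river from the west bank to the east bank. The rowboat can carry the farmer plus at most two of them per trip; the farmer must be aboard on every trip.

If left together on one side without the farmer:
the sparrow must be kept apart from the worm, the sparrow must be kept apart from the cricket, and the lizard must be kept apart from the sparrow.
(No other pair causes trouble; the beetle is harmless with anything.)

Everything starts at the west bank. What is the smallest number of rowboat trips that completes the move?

5

Counting alone: the farmer can take at most 2 across per trip to the east bank, so moving all 5 needs at least 3 loaded trips out, with a return between consecutive ones — at least 5 crossings.
The plan below uses exactly 5 crossings, so it is optimal:
1. Farmer goes to the east bank with the lizard and the sparrow.
2. Farmer goes back to the west bank with the sparrow.
3. Farmer goes to the east bank with the cricket and the worm.
4. Farmer goes back to the west bank alone.
5. Farmer goes to the east bank with the beetle and the sparrow.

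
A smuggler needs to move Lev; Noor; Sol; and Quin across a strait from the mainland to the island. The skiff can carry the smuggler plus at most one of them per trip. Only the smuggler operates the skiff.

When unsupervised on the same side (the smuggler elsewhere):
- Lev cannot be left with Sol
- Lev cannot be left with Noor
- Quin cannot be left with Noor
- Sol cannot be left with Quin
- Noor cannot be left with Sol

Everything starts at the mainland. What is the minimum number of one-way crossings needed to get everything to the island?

Whatever the first load, the items left behind include a forbidden pair without the smuggler. No opening move is safe, so no plan exists.

impossible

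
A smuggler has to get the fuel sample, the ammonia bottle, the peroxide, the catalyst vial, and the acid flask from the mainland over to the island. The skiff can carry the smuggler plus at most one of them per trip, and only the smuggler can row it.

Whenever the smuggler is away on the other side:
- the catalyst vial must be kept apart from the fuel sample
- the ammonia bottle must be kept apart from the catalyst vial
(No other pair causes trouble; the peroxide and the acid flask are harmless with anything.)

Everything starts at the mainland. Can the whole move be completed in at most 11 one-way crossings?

Yes

Yes — this plan uses 11 crossings (≤ 11):
1. Smuggler goes to the island with the catalyst vial.
2. Smuggler goes back to the mainland alone.
3. Smuggler goes to the island with the fuel sample.
4. Smuggler goes back to the mainland with the catalyst vial.
5. Smuggler goes to the island with the ammonia bottle.
6. Smuggler goes back to the mainland alone.
7. Smuggler goes to the island with the peroxide.
8. Smuggler goes back to the mainland alone.
9. Smuggler goes to the island with the acid flask.
10. Smuggler goes back to the mainland alone.
11. Smuggler goes to the island with the catalyst vial.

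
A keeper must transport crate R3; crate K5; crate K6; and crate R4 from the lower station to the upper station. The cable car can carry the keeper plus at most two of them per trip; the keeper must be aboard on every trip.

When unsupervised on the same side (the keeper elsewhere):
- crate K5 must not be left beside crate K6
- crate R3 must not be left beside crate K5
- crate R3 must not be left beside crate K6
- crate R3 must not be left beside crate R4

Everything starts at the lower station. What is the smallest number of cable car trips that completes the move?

5

Counting alone: the keeper can take at most 2 across per trip to the upper station, so moving all 4 needs at least 2 loaded trips out, with a return between consecutive ones — at least 3 crossings.
The safety rule pushes this higher. Following every safe sequence of crossings, the most of the 4 that can be at the upper station as the cable car arrives there on crossing 3 is 3 — never all 4.
So no plan with fewer than 5 crossings exists, and this one achieves 5:
1. Keeper goes to the upper station with crate K5 and crate R3.  [the lower station: crate K6, crate R4 | the upper station: crate K5, crate R3]
2. Keeper goes back to the lower station with crate R3.  [the lower station: crate K6, crate R3, crate R4 | the upper station: crate K5]
3. Keeper goes to the upper station with crate R3 and crate R4.  [the lower station: crate K6 | the upper station: crate K5, crate R3, crate R4]
4. Keeper goes back to the lower station with crate R3.  [the lower station: crate K6, crate R3 | the upper station: crate K5, crate R4]
5. Keeper goes to the upper station with crate K6 and crate R3.  [the lower station: — | the upper station: crate K5, crate K6, crate R3, crate R4]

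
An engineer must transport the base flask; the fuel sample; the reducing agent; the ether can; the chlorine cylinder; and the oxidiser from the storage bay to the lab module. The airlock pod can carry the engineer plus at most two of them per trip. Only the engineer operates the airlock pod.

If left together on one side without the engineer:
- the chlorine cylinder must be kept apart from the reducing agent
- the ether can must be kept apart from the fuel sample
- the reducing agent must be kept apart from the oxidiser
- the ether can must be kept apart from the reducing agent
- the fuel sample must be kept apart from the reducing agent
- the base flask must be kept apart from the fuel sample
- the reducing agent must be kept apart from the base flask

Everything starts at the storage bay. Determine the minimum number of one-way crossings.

9

Counting alone: the engineer can take at most 2 across per trip to the lab module, so moving all 6 needs at least 3 loaded trips out, with a return between consecutive ones — at least 5 crossings.
The safety rule pushes this higher. Following every safe sequence of crossings, the most of the 6 that can be at the lab module as the airlock pod arrives there on crossings 5, 7 is 4, 5 respectively — never all 6.
So no plan with fewer than 9 crossings exists, and this one achieves 9:
1. Engineer goes to the lab module with the fuel sample and the reducing agent.  [the storage bay: the base flask, the chlorine cylinder, the ether can, the oxidiser | the lab module: the fuel sample, the reducing agent]
2. Engineer goes back to the storage bay with the fuel sample.  [the storage bay: the base flask, the chlorine cylinder, the ether can, the fuel sample, the oxidiser | the lab module: the reducing agent]
3. Engineer goes to the lab module with the base flask and the ether can.  [the storage bay: the chlorine cylinder, the fuel sample, the oxidiser | the lab module: the base flask, the ether can, the reducing agent]
4. Engineer goes back to the storage bay with the reducing agent.  [the storage bay: the chlorine cylinder, the fuel sample, the oxidiser, the reducing agent | the lab module: the base flask, the ether can]
5. Engineer goes to the lab module with the chlorine cylinder and the reducing agent.  [the storage bay: the fuel sample, the oxidiser | the lab module: the base flask, the chlorine cylinder, the ether can, the reducing agent]
6. Engineer goes back to the storage bay with the reducing agent.  [the storage bay: the fuel sample, the oxidiser, the reducing agent | the lab module: the base flask, the chlorine cylinder, the ether can]
7. Engineer goes to the lab module with the fuel sample and the oxidiser.  [the storage bay: the reducing agent | the lab module: the base flask, the chlorine cylinder, the ether can, the fuel sample, the oxidiser]
8. Engineer goes back to the storage bay with the fuel sample.  [the storage bay: the fuel sample, the reducing agent | the lab module: the base flask, the chlorine cylinder, the ether can, the oxidiser]
9. Engineer goes to the lab module with the fuel sample and the reducing agent.  [the storage bay: — | the lab module: the base flask, the chlorine cylinder, the ether can, the fuel sample, the oxidiser, the reducing agent]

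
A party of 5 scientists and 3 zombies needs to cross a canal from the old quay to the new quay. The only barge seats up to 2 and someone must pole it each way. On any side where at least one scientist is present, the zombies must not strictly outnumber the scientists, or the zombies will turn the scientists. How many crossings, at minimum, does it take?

Counting alone: each trip to the new quay takes at most 2 across and each return brings at least 1 back, so after t trips out (and t−1 returns) at most 2t − (t−1) of the 8 are across; that first reaches 8 at t = 7, so at least 13 crossings are needed.
The plan below uses exactly 13 crossings, so it is optimal:
1. 2 zombies → the new quay.  (the old quay: 5S 1Z; the new quay: 0S 2Z)
2. 1 zombie ← the old quay.  (the old quay: 5S 2Z; the new quay: 0S 1Z)
3. 2 zombies → the new quay.  (the old quay: 5S 0Z; the new quay: 0S 3Z)
4. 1 zombie ← the old quay.  (the old quay: 5S 1Z; the new quay: 0S 2Z)
5. 2 scientists → the new quay.  (the old quay: 3S 1Z; the new quay: 2S 2Z)
6. 1 zombie ← the old quay.  (the old quay: 3S 2Z; the new quay: 2S 1Z)
7. 1 scientist and 1 zombie → the new quay.  (the old quay: 2S 1Z; the new quay: 3S 2Z)
8. 1 zombie ← the old quay.  (the old quay: 2S 2Z; the new quay: 3S 1Z)
9. 2 zombies → the new quay.  (the old quay: 2S 0Z; the new quay: 3S 3Z)
10. 1 zombie ← the old quay.  (the old quay: 2S 1Z; the new quay: 3S 2Z)
11. 1 scientist and 1 zombie → the new quay.  (the old quay: 1S 0Z; the new quay: 4S 3Z)
12. 1 zombie ← the old quay.  (the old quay: 1S 1Z; the new quay: 4S 2Z)
13. 1 scientist and 1 zombie → the new quay.  (the old quay: 0S 0Z; the new quay: 5S 3Z)

13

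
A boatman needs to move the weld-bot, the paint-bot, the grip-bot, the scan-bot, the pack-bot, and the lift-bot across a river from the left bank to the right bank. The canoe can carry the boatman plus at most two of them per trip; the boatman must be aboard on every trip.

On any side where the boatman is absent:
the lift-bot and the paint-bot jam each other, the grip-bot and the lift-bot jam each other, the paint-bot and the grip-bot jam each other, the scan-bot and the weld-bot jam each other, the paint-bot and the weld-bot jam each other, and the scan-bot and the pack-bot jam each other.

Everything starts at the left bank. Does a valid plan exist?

No

Whatever the first load, the items left behind include a forbidden pair without the boatman. No opening move is safe, so no plan exists.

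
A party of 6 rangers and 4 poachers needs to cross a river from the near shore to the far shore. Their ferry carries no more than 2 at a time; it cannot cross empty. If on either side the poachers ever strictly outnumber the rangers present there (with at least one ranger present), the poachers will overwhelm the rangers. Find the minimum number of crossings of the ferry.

17

Counting alone: each trip to the far shore takes at most 2 across and each return brings at least 1 back, so after t trips out (and t−1 returns) at most 2t − (t−1) of the 10 are across; that first reaches 10 at t = 9, so at least 17 crossings are needed.
The plan below uses exactly 17 crossings, so it is optimal:
1. 2 poachers → the far shore.  (the near shore: 6R 2P; the far shore: 0R 2P)
2. 1 poacher ← the near shore.  (the near shore: 6R 3P; the far shore: 0R 1P)
3. 2 poachers → the far shore.  (the near shore: 6R 1P; the far shore: 0R 3P)
4. 1 poacher ← the near shore.  (the near shore: 6R 2P; the far shore: 0R 2P)
5. 2 rangers → the far shore.  (the near shore: 4R 2P; the far shore: 2R 2P)
6. 1 poacher ← the near shore.  (the near shore: 4R 3P; the far shore: 2R 1P)
7. 1 ranger and 1 poacher → the far shore.  (the near shore: 3R 2P; the far shore: 3R 2P)
8. 1 poacher ← the near shore.  (the near shore: 3R 3P; the far shore: 3R 1P)
9. 2 poachers → the far shore.  (the near shore: 3R 1P; the far shore: 3R 3P)
10. 1 poacher ← the near shore.  (the near shore: 3R 2P; the far shore: 3R 2P)
11. 1 ranger and 1 poacher → the far shore.  (the near shore: 2R 1P; the far shore: 4R 3P)
12. 1 poacher ← the near shore.  (the near shore: 2R 2P; the far shore: 4R 2P)
13. 2 poachers → the far shore.  (the near shore: 2R 0P; the far shore: 4R 4P)
14. 1 poacher ← the near shore.  (the near shore: 2R 1P; the far shore: 4R 3P)
15. 1 ranger and 1 poacher → the far shore.  (the near shore: 1R 0P; the far shore: 5R 4P)
16. 1 poacher ← the near shore.  (the near shore: 1R 1P; the far shore: 5R 3P)
17. 1 ranger and 1 poacher → the far shore.  (the near shore: 0R 0P; the far shore: 6R 4P)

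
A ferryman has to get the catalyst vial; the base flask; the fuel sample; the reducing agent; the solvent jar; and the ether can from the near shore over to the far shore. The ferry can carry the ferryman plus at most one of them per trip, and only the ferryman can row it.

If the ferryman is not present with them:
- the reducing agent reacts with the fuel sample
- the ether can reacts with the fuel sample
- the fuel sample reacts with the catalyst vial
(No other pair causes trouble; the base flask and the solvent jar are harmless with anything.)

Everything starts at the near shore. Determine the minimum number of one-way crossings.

Following every safe sequence of crossings from the start, the most of the 6 that can be at the far shore as the ferry arrives there on crossings 1, 3, 5, 7 is 1, 2, 3, 4 respectively; the best ever achieved is 4 of 6.
From crossing 9 on, no configuration arises that was not already reachable earlier: only 36 distinct safe configurations (who is on which side, and where the ferry is) can ever be reached, none of them has everyone across, and every continuation just revisits them. So no valid plan exists.

impossible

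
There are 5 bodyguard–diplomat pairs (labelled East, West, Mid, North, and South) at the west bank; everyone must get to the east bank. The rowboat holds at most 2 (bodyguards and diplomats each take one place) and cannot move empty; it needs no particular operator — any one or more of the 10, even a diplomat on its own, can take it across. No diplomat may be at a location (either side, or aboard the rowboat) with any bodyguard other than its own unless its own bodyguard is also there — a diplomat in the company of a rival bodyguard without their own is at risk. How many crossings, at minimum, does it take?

Following every safe sequence of crossings from the start, the most of the 10 that can be at the east bank as the rowboat arrives there on crossings 1, 3, 5, 7 is 2, 3, 4, 5 respectively; the best ever achieved is 5 of 10.
From crossing 9 on, no configuration arises that was not already reachable earlier: only 82 distinct safe configurations (who is on which side, and where the rowboat is) can ever be reached, none of them has everyone across, and every continuation just revisits them. So no valid plan exists.

impossible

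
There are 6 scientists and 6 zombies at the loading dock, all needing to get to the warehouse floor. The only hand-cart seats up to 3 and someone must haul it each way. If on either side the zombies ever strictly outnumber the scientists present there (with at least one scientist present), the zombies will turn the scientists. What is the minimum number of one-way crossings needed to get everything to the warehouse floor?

Following every safe sequence of crossings from the start, the most of the 12 that can be at the warehouse floor as the hand-cart arrives there on crossings 1, 3, 5 is 3, 5, 6 respectively; the best ever achieved is 6 of 12.
From crossing 7 on, no configuration arises that was not already reachable earlier: only 17 distinct safe configurations (who is on which side, and where the hand-cart is) can ever be reached, none of them has everyone across, and every continuation just revisits them. They are: 0 scientists + 0 zombies across (hand-cart back at the start); 0 scientists + 1 zombie across (hand-cart there); 0 scientists + 1 zombie across (hand-cart back at the start); 0 scientists + 2 zombies across (hand-cart there); 0 scientists + 2 zombies across (hand-cart back at the start); 0 scientists + 3 zombies across (hand-cart there); 0 scientists + 3 zombies across (hand-cart back at the start); 0 scientists + 4 zombies across (hand-cart there); 0 scientists + 4 zombies across (hand-cart back at the start); 0 scientists + 5 zombies across (hand-cart there); 0 scientists + 5 zombies across (hand-cart back at the start); 0 scientists + 6 zombies across (hand-cart there); 1 scientist + 1 zombie across (hand-cart there); 1 scientist + 1 zombie across (hand-cart back at the start); 2 scientists + 2 zombies across (hand-cart there); 2 scientists + 2 zombies across (hand-cart back at the start); 3 scientists + 3 zombies across (hand-cart there). So no valid plan exists.

impossible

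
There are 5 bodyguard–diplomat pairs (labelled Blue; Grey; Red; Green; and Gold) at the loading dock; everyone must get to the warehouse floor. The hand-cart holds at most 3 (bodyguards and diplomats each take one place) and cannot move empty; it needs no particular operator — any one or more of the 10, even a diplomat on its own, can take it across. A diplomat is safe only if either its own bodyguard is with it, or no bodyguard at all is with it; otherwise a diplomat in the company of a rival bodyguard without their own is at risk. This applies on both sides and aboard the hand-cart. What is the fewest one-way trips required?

Counting alone: each trip to the warehouse floor takes at most 3 across and each return brings at least 1 back, so after t trips out (and t−1 returns) at most 3t − (t−1) of the 10 are across; that first reaches 10 at t = 5, so at least 9 crossings are needed.
The safety rule pushes this higher. Following every safe sequence of crossings, the most of the 10 that can be at the warehouse floor as the hand-cart arrives there on crossing 9 is 9 — never all 10.
So no plan with fewer than 11 crossings exists, and this one achieves 11:
1. bodyguard Blue and diplomat Blue cross → the warehouse floor.
2. bodyguard Blue crosses ← the loading dock.
3. diplomat Green, diplomat Grey, and diplomat Red cross → the warehouse floor.
4. diplomat Blue crosses ← the loading dock.
5. bodyguard Green, bodyguard Grey, and bodyguard Red cross → the warehouse floor.
6. bodyguard Grey and diplomat Grey cross ← the loading dock.
7. bodyguard Blue, bodyguard Gold, and bodyguard Grey cross → the warehouse floor.
8. diplomat Red crosses ← the loading dock.
9. diplomat Blue and diplomat Grey cross → the warehouse floor.
10. diplomat Blue crosses ← the loading dock.
11. diplomat Blue, diplomat Gold, and diplomat Red cross → the warehouse floor.

11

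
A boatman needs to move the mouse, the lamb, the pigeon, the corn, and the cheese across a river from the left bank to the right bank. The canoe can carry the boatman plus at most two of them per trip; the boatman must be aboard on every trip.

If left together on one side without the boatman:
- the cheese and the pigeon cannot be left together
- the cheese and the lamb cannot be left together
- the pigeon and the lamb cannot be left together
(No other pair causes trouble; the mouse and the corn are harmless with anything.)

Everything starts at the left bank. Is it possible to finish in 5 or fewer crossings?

Counting alone: the boatman can take at most 2 across per trip to the right bank, so moving all 5 needs at least 3 loaded trips out, with a return between consecutive ones — at least 5 crossings.
The safety rule pushes this higher. Following every safe sequence of crossings, the most of the 5 that can be at the right bank as the canoe arrives there on crossing 5 is 4 — never all 5.
So the move cannot be finished within 5 crossings. (The shortest complete plan takes 7:)
1. Boatman goes to the right bank with the lamb and the pigeon.  [the left bank: the cheese, the corn, the mouse | the right bank: the lamb, the pigeon]
2. Boatman goes back to the left bank with the lamb.  [the left bank: the cheese, the corn, the lamb, the mouse | the right bank: the pigeon]
3. Boatman goes to the right bank with the lamb and the mouse.  [the left bank: the cheese, the corn | the right bank: the lamb, the mouse, the pigeon]
4. Boatman goes back to the left bank with the lamb.  [the left bank: the cheese, the corn, the lamb | the right bank: the mouse, the pigeon]
5. Boatman goes to the right bank with the corn and the lamb.  [the left bank: the cheese | the right bank: the corn, the lamb, the mouse, the pigeon]
6. Boatman goes back to the left bank with the lamb.  [the left bank: the cheese, the lamb | the right bank: the corn, the mouse, the pigeon]
7. Boatman goes to the right bank with the cheese and the lamb.  [the left bank: — | the right bank: the cheese, the corn, the lamb, the mouse, the pigeon]

No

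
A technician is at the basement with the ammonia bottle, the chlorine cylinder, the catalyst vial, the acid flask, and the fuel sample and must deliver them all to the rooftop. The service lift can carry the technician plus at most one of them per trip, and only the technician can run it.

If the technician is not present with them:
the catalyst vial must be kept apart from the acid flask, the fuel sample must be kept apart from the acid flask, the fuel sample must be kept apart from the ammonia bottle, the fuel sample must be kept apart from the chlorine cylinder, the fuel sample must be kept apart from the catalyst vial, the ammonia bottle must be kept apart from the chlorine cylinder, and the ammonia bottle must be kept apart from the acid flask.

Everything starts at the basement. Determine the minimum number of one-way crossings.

impossible

Whatever the first load, the items left behind include a forbidden pair without the technician. No opening move is safe, so no plan exists.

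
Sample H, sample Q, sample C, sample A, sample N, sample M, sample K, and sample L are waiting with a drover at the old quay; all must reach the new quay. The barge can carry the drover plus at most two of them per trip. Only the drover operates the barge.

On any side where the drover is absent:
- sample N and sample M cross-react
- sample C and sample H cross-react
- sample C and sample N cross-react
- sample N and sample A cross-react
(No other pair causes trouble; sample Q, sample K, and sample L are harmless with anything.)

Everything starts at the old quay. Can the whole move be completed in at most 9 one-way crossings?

Yes — this plan uses 9 crossings (≤ 9):
1. Drover goes to the new quay with sample H and sample N.  [the old quay: sample A, sample C, sample K, sample L, sample M, sample Q | the new quay: sample H, sample N]
2. Drover goes back to the old quay alone.  [the old quay: sample A, sample C, sample K, sample L, sample M, sample Q | the new quay: sample H, sample N]
3. Drover goes to the new quay with sample Q.  [the old quay: sample A, sample C, sample K, sample L, sample M | the new quay: sample H, sample N, sample Q]
4. Drover goes back to the old quay alone.  [the old quay: sample A, sample C, sample K, sample L, sample M | the new quay: sample H, sample N, sample Q]
5. Drover goes to the new quay with sample K and sample L.  [the old quay: sample A, sample C, sample M | the new quay: sample H, sample K, sample L, sample N, sample Q]
6. Drover goes back to the old quay alone.  [the old quay: sample A, sample C, sample M | the new quay: sample H, sample K, sample L, sample N, sample Q]
7. Drover goes to the new quay with sample A and sample M.  [the old quay: sample C | the new quay: sample A, sample H, sample K, sample L, sample M, sample N, sample Q]
8. Drover goes back to the old quay with sample N.  [the old quay: sample C, sample N | the new quay: sample A, sample H, sample K, sample L, sample M, sample Q]
9. Drover goes to the new quay with sample C and sample N.  [the old quay: — | the new quay: sample A, sample C, sample H, sample K, sample L, sample M, sample N, sample Q]

Yes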